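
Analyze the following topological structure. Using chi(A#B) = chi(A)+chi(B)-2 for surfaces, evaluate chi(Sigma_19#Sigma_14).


chi(Sigma_19) = 2 - 2*19 = -36
chi(Sigma_14) = 2 - 2*14 = -26
For surfaces: chi(A#B) = chi(A) + chi(B) - 2.
chi = -36 + -26 - 2 = -64

-64


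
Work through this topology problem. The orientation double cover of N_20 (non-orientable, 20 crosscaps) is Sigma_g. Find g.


chi(N_20) = 2 - 20 = -18.
Double cover: chi(Sigma_g) = 2 * chi(N_20) = 2*(-18) = -36.
2 - 2g = -36, so g = (2 - (-36))/2 = 38/2 = 19

19


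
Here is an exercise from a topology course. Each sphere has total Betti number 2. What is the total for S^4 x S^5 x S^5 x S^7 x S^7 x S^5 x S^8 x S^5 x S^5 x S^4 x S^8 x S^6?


Total Betti number is multiplicative under products.
Each S^d (d>=1) has total Betti number 2.
There are 12 sphere factors.
Total = 2^12 = 4096

4096


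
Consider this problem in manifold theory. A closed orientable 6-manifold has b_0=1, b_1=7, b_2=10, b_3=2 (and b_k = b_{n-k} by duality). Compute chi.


By Poincare duality b_k = b_{6-k}, so full Betti numbers: b_0=1, b_1=7, b_2=10, b_3=2, b_4=10, b_5=7, b_6=1.
chi = sum (-1)^k b_k = 6

6


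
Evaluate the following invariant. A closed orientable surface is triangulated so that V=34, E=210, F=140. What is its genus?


chi = V - E + F = 34 - 210 + 140 = -36
For orientable closed surface: chi = 2 - 2g, so g = (2 - chi)/2.
g = (2 - (-36)) / 2 = 38 / 2 = 19

19


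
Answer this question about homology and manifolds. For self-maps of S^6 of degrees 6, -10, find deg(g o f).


Degree is multiplicative under composition: deg(g o f) = deg(g) * deg(f).
= -10 * 6 = -60

-60


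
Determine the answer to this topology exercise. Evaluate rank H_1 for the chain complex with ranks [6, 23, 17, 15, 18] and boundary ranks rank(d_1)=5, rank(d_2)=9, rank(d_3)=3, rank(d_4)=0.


rank H_k = rank(ker d_k) - rank(im d_{k+1}).
rank(ker d_1) = rank(C_1) - rank(d_1) = 23 - 5 = 18.
rank(im d_{1+1}) = 9.
rank H_1 = 18 - 9 = 9

9


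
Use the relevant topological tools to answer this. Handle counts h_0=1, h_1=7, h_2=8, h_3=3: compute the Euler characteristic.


Handles of index k contribute (-1)^k to chi (same as CW cells).
chi = (1) + (-7) + (8) + (-3) = -1

-1


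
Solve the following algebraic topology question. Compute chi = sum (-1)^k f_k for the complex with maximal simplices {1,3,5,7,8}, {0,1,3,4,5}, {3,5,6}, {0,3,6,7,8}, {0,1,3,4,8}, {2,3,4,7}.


Enumerate all faces; f-vector: f_0=9, f_1=29, f_2=37, f_3=20, f_4=4.
chi = sum (-1)^k f_k = 1

1


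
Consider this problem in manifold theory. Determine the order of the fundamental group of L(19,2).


pi_1(L(p,q)) = Z/pZ for any q coprime to p.
|pi_1(L(19,2))| = 19

19


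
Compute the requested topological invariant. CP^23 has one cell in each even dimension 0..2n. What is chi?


CP^23 has one cell in each even dimension 0, 2, ..., 2*23 (23+1 cells total).
All cells are even-dimensional, so chi = number of cells.
chi = 23 + 1 = 24

24


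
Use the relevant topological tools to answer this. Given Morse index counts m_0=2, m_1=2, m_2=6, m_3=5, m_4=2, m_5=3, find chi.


Morse theory: chi(M) = sum_k (-1)^k m_k where m_k = #(index-k critical points).
= (2) + (-2) + (6) + (-5) + (2) + (-3) = 0

0


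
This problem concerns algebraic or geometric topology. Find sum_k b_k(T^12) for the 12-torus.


b_k(T^12) = C(12,k), so the sum over k is sum_k C(12,k) = 2^12.
Total = 2^12 = 4096

4096


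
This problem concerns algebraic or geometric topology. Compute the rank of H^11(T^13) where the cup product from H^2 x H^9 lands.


Cup product: H^p x H^q -> H^{p+q}; here p+q = 2+9 = 11.
rank H^k(T^n) = C(n,k).
C(13,11) = 78

78


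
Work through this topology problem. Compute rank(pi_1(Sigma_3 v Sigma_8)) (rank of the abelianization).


For a wedge: H_1(A v B) = H_1(A) + H_1(B).
b_1(Sigma_3) = 6, b_1(Sigma_8) = 16.
b_1 = 6 + 16 = 22

22


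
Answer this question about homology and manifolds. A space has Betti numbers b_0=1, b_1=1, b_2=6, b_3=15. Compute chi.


chi = sum_k (-1)^k b_k.
= (1) + (-1) + (6) + (-15)
= -9

-9


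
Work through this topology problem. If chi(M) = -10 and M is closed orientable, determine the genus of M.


chi = 2 - 2g for closed orientable surfaces.
-10 = 2 - 2g
2g = 2 - (-10) = 12
g = 6

6


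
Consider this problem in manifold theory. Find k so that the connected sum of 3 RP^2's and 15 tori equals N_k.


Since a >= 1, the sum is non-orientable; each T^2 can be replaced by RP^2 # RP^2 (since T^2#RP^2 = 3RP^2).
Total crosscaps k = 3 + 2*15 = 33.
Check via chi: chi = 3*1 + 15*0 - (3+15-1)*2 = -31 = 2 - k = -31. Consistent.

33


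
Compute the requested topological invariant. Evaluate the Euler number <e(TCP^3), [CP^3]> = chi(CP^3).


For any closed oriented manifold, <e(TM),[M]> = chi(M).
chi(CP^3) = 3+1 = 4

4


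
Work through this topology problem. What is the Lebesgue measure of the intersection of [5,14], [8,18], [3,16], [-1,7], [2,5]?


Intersection = [max(a_i), min(b_i)] = [8, 5].
Since 8 > 5, the intersection is empty.
Length = 0

0


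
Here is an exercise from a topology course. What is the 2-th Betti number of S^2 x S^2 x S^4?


Each S^d has Poincare polynomial 1 + t^d.
The product S^2 x S^2 x S^4 has Poincare polynomial prod(1+t^d_i).
Expanding: b_0=1, b_2=2, b_4=2, b_6=2, b_8=1.
b_2 = 2

2


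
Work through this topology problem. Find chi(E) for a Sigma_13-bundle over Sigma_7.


For a fiber bundle F -> E -> B (with CW structure): chi(E) = chi(B) * chi(F).
chi(Sigma_7) = -12, chi(Sigma_13) = -24.
chi(E) = (-12) * (-24) = 288

288


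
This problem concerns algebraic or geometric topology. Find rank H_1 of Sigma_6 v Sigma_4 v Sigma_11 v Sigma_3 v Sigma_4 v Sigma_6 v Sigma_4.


For a wedge X v Y: reduced H_k(X v Y) = H_k(X) + H_k(Y).
Each Sigma_g contributes b_1 = 2g.
b_1 = 12 + 8 + 22 + 6 + 8 + 12 + 8 = 76

76


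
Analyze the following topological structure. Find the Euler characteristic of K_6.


K_6: V = 6, E = C(6,2) = 15.
chi = V - E = 6 - 15 = -9

-9


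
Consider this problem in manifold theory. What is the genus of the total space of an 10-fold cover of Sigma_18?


For an n-sheeted cover: chi(E) = n * chi(B).
chi(Sigma_18) = 2 - 2*18 = -34.
chi(E) = 10 * (-34) = -340.
genus(E) = (2 - chi(E))/2 = (2 - (-340))/2 = 342/2 = 171

171


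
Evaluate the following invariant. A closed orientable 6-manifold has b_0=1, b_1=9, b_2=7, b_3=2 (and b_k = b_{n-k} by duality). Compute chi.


By Poincare duality b_k = b_{6-k}, so full Betti numbers: b_0=1, b_1=9, b_2=7, b_3=2, b_4=7, b_5=9, b_6=1.
chi = sum (-1)^k b_k = -4

-4


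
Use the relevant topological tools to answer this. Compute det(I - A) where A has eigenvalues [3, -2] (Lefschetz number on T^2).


For a torus self-map: L(f) = det(I - A) where A acts on H_1.
L(f) = (1-3) * (1--2) = -2 * 3 = -6

-6


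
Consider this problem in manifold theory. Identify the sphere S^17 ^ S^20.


S^m ^ S^n = S^{m+n}.
k = 17 + 20 = 37

37


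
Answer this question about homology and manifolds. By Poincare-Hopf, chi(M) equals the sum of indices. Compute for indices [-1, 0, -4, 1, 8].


Poincare-Hopf: chi(M) = sum of indices of zeros.
chi = (-1) + (0) + (-4) + (1) + (8) = 4

4


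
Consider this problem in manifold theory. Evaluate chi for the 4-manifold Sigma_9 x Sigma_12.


chi(Sigma_9) = 2 - 2*9 = -16
chi(Sigma_12) = 2 - 2*12 = -22
chi(product) = (-16) * (-22) = 352

352


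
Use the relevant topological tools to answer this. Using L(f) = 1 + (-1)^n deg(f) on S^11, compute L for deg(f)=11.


On S^11: L(f) = tr(f_0*) + (-1)^11 tr(f_11*) = 1 + (-1)^11 * deg(f).
L(f) = 1 + (-1)^11 * 11 = 1 + -11 = -10

-10


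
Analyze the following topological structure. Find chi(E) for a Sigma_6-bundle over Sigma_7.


For a fiber bundle F -> E -> B (with CW structure): chi(E) = chi(B) * chi(F).
chi(Sigma_7) = -12, chi(Sigma_6) = -10.
chi(E) = (-12) * (-10) = 120

120


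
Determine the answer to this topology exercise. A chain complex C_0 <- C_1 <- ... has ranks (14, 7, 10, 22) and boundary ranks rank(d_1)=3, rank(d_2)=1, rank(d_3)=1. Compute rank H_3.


rank H_k = rank(ker d_k) - rank(im d_{k+1}).
rank(ker d_3) = rank(C_3) - rank(d_3) = 22 - 1 = 21.
rank(im d_{3+1}) = 0.
rank H_3 = 21 - 0 = 21

21


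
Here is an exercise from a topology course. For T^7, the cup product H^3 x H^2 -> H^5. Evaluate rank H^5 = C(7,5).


Cup product: H^p x H^q -> H^{p+q}; here p+q = 3+2 = 5.
rank H^k(T^n) = C(n,k).
C(7,5) = 21

21


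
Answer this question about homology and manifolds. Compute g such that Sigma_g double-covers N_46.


chi(N_46) = 2 - 46 = -44.
Double cover: chi(Sigma_g) = 2 * chi(N_46) = 2*(-44) = -88.
2 - 2g = -88, so g = (2 - (-88))/2 = 90/2 = 45

45


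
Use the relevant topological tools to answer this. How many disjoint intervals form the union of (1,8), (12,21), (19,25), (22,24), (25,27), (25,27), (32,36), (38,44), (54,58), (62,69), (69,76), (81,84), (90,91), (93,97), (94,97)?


Sort and merge overlapping open intervals.
Merged: (1,8), (12,25), (25,27), (32,36), (38,44), (54,58), (62,69), (69,76), (81,84), (90,91), (93,97).
Number of components = 11

11


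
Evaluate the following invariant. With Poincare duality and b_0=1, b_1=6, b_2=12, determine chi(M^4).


By Poincare duality b_k = b_{4-k}, so full Betti numbers: b_0=1, b_1=6, b_2=12, b_3=6, b_4=1.
chi = sum (-1)^k b_k = 2

2


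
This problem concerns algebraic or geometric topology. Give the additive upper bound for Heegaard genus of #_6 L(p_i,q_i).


Heegaard genus satisfies g(A#B) <= g(A) + g(B).
Each lens space has g = 1.
Upper bound: 6 * 1 = 6

6


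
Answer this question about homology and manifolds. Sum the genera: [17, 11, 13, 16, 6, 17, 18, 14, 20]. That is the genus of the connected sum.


Genus is additive under connected sum of orientable surfaces.
g = 17 + 11 + 13 + 16 + 6 + 17 + 18 + 14 + 20 = 132

132


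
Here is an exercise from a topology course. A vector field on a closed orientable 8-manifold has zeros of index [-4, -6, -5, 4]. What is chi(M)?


Poincare-Hopf: chi(M) = sum of indices of zeros.
chi = (-4) + (-6) + (-5) + (4) = -11

-11


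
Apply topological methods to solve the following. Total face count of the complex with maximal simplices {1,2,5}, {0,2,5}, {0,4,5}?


Each maximal simplex on m vertices has 2^m - 1 nonempty faces.
Take the union (dedupe shared faces).
Total distinct faces = 15

15


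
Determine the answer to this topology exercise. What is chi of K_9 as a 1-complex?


K_9: V = 9, E = C(9,2) = 36.
chi = V - E = 9 - 36 = -27

-27


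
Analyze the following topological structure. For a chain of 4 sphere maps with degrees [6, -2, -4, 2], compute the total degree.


Degree is multiplicative: deg(composition) = product of degrees.
= (6) * (-2) * (-4) * (2) = 96

96


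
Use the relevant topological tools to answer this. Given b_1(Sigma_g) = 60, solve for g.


For a closed orientable surface: b_1 = 2g.
60 = 2g
g = 60 / 2 = 30

30


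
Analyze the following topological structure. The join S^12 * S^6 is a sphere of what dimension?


Join of spheres: S^m * S^n = S^{m+n+1}.
dim = 12 + 6 + 1 = 19

19


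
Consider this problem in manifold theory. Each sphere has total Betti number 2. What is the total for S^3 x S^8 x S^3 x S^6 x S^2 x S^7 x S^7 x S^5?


Total Betti number is multiplicative under products.
Each S^d (d>=1) has total Betti number 2.
There are 8 sphere factors.
Total = 2^8 = 256

256


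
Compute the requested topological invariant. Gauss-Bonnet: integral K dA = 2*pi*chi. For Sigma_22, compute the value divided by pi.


Gauss-Bonnet: integral K dA = 2*pi*chi(M).
chi(Sigma_22) = 2 - 2*22 = -42.
(integral K dA)/pi = 2*chi = 2*(-42) = -84

-84


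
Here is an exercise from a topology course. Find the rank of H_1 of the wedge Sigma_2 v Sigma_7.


For a wedge: H_1(A v B) = H_1(A) + H_1(B).
b_1(Sigma_2) = 4, b_1(Sigma_7) = 14.
b_1 = 4 + 14 = 18

18


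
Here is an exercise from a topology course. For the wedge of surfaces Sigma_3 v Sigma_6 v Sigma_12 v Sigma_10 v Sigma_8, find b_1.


For a wedge X v Y: reduced H_k(X v Y) = H_k(X) + H_k(Y).
Each Sigma_g contributes b_1 = 2g.
b_1 = 6 + 12 + 24 + 20 + 16 = 78

78


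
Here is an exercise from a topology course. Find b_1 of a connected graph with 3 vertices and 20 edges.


For a connected graph: rank(pi_1) = b_1 = E - V + 1 = 1 - chi.
chi = V - E = 3 - 20 = -17.
rank = 1 - (-17) = 20 - 3 + 1 = 18

18


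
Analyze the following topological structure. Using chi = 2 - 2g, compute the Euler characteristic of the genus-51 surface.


For a closed orientable surface of genus g: chi = 2 - 2g.
Here g = 51.
chi = 2 - 2*51 = 2 - 102 = -100

-100


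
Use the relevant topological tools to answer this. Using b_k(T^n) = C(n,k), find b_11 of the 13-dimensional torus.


By the Kunneth formula, b_k(T^n) = C(n,k).
b_11(T^13) = C(13,11).
C(13,11) = 13!/(11!*2!) = 78

78


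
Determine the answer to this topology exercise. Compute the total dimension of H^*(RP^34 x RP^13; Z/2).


dim H^*(RP^n; Z/2) = n+1 (one Z/2 in each degree 0..n).
Total Betti number is multiplicative.
Total = (34+1) * (13+1) = 35 * 14 = 490

490


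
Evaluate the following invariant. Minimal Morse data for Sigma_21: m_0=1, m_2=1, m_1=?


A perfect Morse function has m_k = b_k.
For Sigma_21: b_0=1, b_1=2g=42, b_2=1.
Saddles m_1 = 2g = 42

42


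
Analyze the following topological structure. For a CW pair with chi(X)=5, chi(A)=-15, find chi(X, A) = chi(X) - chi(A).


Relative Euler characteristic: chi(X, A) = chi(X) - chi(A).
= 5 - (-15) = 20

20


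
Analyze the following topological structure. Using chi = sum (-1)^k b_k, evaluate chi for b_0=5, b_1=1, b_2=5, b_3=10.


chi = sum_k (-1)^k b_k.
= (5) + (-1) + (5) + (-10)
= -1

-1


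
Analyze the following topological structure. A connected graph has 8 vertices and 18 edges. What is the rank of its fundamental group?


For a connected graph: rank(pi_1) = b_1 = E - V + 1 = 1 - chi.
chi = V - E = 8 - 18 = -10.
rank = 1 - (-10) = 18 - 8 + 1 = 11

11


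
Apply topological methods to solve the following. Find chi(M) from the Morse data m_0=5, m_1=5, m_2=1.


Morse theory: chi(M) = sum_k (-1)^k m_k where m_k = #(index-k critical points).
= (5) + (-5) + (1) = 1

1


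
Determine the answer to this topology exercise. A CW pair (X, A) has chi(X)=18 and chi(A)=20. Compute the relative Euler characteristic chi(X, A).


Relative Euler characteristic: chi(X, A) = chi(X) - chi(A).
= 18 - (20) = -2

-2


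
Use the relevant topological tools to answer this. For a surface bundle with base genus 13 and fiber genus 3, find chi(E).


For a fiber bundle F -> E -> B (with CW structure): chi(E) = chi(B) * chi(F).
chi(Sigma_13) = -24, chi(Sigma_3) = -4.
chi(E) = (-24) * (-4) = 96

96


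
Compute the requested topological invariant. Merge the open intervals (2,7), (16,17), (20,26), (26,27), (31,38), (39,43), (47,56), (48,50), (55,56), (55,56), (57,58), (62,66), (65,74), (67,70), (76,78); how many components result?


Sort and merge overlapping open intervals.
Merged: (2,7), (16,17), (20,26), (26,27), (31,38), (39,43), (47,56), (57,58), (62,74), (76,78).
Number of components = 10

10


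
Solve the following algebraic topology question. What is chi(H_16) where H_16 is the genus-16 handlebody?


A genus-g handlebody deformation retracts to a wedge of g circles.
chi(vee_g S^1) = 1 - g.
chi(H_16) = 1 - 16 = -15

-15


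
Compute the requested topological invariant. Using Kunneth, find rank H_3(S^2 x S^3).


Each S^d has Poincare polynomial 1 + t^d.
The product S^2 x S^3 has Poincare polynomial prod(1+t^d_i).
Expanding: b_0=1, b_2=1, b_3=1, b_5=1.
b_3 = 1

1


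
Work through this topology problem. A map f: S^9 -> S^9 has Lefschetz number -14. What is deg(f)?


L(f) = 1 + (-1)^9 deg(f) on S^9.
-14 = 1 + (-1)^9 * deg(f)
(-1)^9 * deg(f) = -15
deg(f) = 15

15


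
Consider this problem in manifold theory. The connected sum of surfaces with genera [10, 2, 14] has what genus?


Genus is additive under connected sum of orientable surfaces.
g = 10 + 2 + 14 = 26

26


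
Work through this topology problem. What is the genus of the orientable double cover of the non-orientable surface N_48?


chi(N_48) = 2 - 48 = -46.
Double cover: chi(Sigma_g) = 2 * chi(N_48) = 2*(-46) = -92.
2 - 2g = -92, so g = (2 - (-92))/2 = 94/2 = 47

47


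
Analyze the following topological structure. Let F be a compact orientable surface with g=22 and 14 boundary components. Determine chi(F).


For a compact orientable surface with genus g and b boundary components: chi = 2 - 2g - b.
chi = 2 - 2*22 - 14 = 2 - 44 - 14 = -56

-56


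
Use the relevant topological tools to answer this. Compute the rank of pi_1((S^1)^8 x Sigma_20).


pi_1(A x B) = pi_1(A) x pi_1(B); rank of abelianization = b_1.
b_1(T^8) = 8, b_1(Sigma_20) = 2*20 = 40.
b_1(product) = 8 + 40 = 48

48


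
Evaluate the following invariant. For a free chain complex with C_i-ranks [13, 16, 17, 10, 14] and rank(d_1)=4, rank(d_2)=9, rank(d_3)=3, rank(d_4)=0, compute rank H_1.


rank H_k = rank(ker d_k) - rank(im d_{k+1}).
rank(ker d_1) = rank(C_1) - rank(d_1) = 16 - 4 = 12.
rank(im d_{1+1}) = 9.
rank H_1 = 12 - 9 = 3

3


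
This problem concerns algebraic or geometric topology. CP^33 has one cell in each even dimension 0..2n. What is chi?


CP^33 has one cell in each even dimension 0, 2, ..., 2*33 (33+1 cells total).
All cells are even-dimensional, so chi = number of cells.
chi = 33 + 1 = 34

34


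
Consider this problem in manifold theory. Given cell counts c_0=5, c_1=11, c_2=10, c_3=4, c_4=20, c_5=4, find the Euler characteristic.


chi = sum_k (-1)^k c_k.
= (-1)^0*5 + (-1)^1*11 + (-1)^2*10 + (-1)^3*4 + (-1)^4*20 + (-1)^5*4
= (5) + (-11) + (10) + (-4) + (20) + (-4)
= 16

16


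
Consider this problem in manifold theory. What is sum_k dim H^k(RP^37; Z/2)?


H^k(RP^37; Z/2) = Z/2 for each 0 <= k <= 37.
Total dimension = 37 + 1 = 38

38


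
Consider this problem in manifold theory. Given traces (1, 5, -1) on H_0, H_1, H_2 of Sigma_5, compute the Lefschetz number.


L(f) = tr(f_0*) - tr(f_1*) + tr(f_2*).
= 1 - (5) + (-1)
= -5

-5


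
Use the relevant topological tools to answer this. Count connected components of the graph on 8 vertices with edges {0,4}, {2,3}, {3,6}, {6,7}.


Run DFS/union-find over 8 vertices.
V = 8, E = 4.
Number of components = 4

4


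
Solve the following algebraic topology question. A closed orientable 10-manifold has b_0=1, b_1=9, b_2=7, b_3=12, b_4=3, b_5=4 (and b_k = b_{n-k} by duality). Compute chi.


By Poincare duality b_k = b_{10-k}, so full Betti numbers: b_0=1, b_1=9, b_2=7, b_3=12, b_4=3, b_5=4, b_6=3, b_7=12, b_8=7, b_9=9, b_10=1.
chi = sum (-1)^k b_k = -24

-24


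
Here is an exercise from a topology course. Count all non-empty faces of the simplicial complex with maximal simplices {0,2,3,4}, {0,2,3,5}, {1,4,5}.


Each maximal simplex on m vertices has 2^m - 1 nonempty faces.
Take the union (dedupe shared faces).
Total distinct faces = 28

28


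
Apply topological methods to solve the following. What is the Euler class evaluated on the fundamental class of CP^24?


For any closed oriented manifold, <e(TM),[M]> = chi(M).
chi(CP^24) = 24+1 = 25

25


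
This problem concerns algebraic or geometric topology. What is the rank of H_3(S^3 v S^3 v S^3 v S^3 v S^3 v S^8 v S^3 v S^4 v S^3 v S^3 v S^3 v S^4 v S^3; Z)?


For a wedge of spheres, H_k (k>0) is free on one generator per sphere of dimension k.
Spheres of dimension 3: count = 10.
b_3 = 10

10


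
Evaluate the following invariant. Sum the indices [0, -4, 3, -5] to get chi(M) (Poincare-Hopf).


Poincare-Hopf: chi(M) = sum of indices of zeros.
chi = (0) + (-4) + (3) + (-5) = -6

-6


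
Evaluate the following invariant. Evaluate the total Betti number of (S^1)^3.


b_k(T^3) = C(3,k), so the sum over k is sum_k C(3,k) = 2^3.
Total = 2^3 = 8

8


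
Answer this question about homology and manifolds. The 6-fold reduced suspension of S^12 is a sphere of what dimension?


Each suspension raises dimension by 1: Sigma S^n = S^{n+1}.
Sigma^6 S^12 = S^{12+6} = S^18

18


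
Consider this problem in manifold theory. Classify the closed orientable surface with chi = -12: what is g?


chi = 2 - 2g for closed orientable surfaces.
-12 = 2 - 2g
2g = 2 - (-12) = 14
g = 7

7


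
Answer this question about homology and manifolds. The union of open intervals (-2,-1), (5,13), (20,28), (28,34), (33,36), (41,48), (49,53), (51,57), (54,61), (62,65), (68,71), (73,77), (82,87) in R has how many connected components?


Sort and merge overlapping open intervals.
Merged: (-2,-1), (5,13), (20,28), (28,36), (41,48), (49,61), (62,65), (68,71), (73,77), (82,87).
Number of components = 10

10


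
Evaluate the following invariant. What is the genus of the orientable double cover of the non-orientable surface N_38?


chi(N_38) = 2 - 38 = -36.
Double cover: chi(Sigma_g) = 2 * chi(N_38) = 2*(-36) = -72.
2 - 2g = -72, so g = (2 - (-72))/2 = 74/2 = 37

37


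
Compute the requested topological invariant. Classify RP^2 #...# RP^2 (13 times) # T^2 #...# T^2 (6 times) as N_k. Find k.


Since a >= 1, the sum is non-orientable; each T^2 can be replaced by RP^2 # RP^2 (since T^2#RP^2 = 3RP^2).
Total crosscaps k = 13 + 2*6 = 25.
Check via chi: chi = 13*1 + 6*0 - (13+6-1)*2 = -23 = 2 - k = -23. Consistent.

25


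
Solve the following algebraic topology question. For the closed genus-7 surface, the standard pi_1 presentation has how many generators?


Standard presentation: pi_1(Sigma_g) = <a_1,b_1,...,a_g,b_g | [a_1,b_1]...[a_g,b_g] = 1>.
Number of generators = 2g = 2*7 = 14

14


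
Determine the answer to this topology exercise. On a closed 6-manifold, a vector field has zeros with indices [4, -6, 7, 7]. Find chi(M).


Poincare-Hopf: chi(M) = sum of indices of zeros.
chi = (4) + (-6) + (7) + (7) = 12

12


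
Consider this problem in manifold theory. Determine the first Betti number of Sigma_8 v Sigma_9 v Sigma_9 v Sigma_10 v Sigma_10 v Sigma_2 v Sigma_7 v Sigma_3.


For a wedge X v Y: reduced H_k(X v Y) = H_k(X) + H_k(Y).
Each Sigma_g contributes b_1 = 2g.
b_1 = 16 + 18 + 18 + 20 + 20 + 4 + 14 + 6 = 116

116


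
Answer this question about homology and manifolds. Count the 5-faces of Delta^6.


Delta^6 has 6+1 vertices. A 5-face is a choice of 5+1 vertices.
f_5 = C(6+1, 5+1) = C(7,6) = 7

7


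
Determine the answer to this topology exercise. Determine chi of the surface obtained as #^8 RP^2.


For a non-orientable closed surface with k crosscaps: chi = 2 - k.
Here k = 8.
chi = 2 - 8 = -6

-6


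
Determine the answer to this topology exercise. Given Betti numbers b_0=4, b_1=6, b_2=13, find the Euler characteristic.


chi = sum_k (-1)^k b_k.
= (4) + (-6) + (13)
= 11

11


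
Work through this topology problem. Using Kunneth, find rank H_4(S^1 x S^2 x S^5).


Each S^d has Poincare polynomial 1 + t^d.
The product S^1 x S^2 x S^5 has Poincare polynomial prod(1+t^d_i).
Expanding: b_0=1, b_1=1, b_2=1, b_3=1, b_5=1, b_6=1, b_7=1, b_8=1.
b_4 = 0

0


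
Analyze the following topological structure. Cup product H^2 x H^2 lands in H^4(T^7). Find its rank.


Cup product: H^p x H^q -> H^{p+q}; here p+q = 2+2 = 4.
rank H^k(T^n) = C(n,k).
C(7,4) = 35

35


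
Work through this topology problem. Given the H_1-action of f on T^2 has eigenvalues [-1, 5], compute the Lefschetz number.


For a torus self-map: L(f) = det(I - A) where A acts on H_1.
L(f) = (1--1) * (1-5) = 2 * -4 = -8

-8


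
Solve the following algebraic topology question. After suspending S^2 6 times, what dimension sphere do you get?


Each suspension raises dimension by 1: Sigma S^n = S^{n+1}.
Sigma^6 S^2 = S^{2+6} = S^8

8


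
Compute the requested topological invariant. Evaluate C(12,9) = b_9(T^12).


By the Kunneth formula, b_k(T^n) = C(n,k).
b_9(T^12) = C(12,9).
C(12,9) = 12!/(9!*3!) = 220

220


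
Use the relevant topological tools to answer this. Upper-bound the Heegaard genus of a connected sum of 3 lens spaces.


Heegaard genus satisfies g(A#B) <= g(A) + g(B).
Each lens space has g = 1.
Upper bound: 3 * 1 = 3

3


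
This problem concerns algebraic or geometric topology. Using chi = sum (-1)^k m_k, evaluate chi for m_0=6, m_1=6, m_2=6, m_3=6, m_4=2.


Morse theory: chi(M) = sum_k (-1)^k m_k where m_k = #(index-k critical points).
= (6) + (-6) + (6) + (-6) + (2) = 2

2


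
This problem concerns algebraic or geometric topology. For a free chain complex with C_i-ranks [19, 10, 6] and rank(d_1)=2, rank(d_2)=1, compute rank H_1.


rank H_k = rank(ker d_k) - rank(im d_{k+1}).
rank(ker d_1) = rank(C_1) - rank(d_1) = 10 - 2 = 8.
rank(im d_{1+1}) = 1.
rank H_1 = 8 - 1 = 7

7


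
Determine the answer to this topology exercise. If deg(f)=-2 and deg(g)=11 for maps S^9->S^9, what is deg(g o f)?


Degree is multiplicative under composition: deg(g o f) = deg(g) * deg(f).
= 11 * -2 = -22

-22


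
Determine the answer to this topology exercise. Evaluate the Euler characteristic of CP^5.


CP^5 has one cell in each even dimension 0, 2, ..., 2*5 (5+1 cells total).
All cells are even-dimensional, so chi = number of cells.
chi = 5 + 1 = 6

6


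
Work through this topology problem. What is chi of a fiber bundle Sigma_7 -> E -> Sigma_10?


For a fiber bundle F -> E -> B (with CW structure): chi(E) = chi(B) * chi(F).
chi(Sigma_10) = -18, chi(Sigma_7) = -12.
chi(E) = (-18) * (-12) = 216

216


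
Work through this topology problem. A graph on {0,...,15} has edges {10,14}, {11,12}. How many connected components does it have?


Run DFS/union-find over 16 vertices.
V = 16, E = 2.
Number of components = 14

14


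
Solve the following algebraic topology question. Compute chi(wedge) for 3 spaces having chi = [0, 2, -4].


chi(A v B) = chi(A) + chi(B) - 1 (one point identified).
For 3 spaces: chi = (sum chi_i) - (3 - 1).
sum = -2; chi = -2 - 2 = -4

-4


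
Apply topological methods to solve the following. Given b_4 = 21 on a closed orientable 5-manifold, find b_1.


Poincare duality for closed orientable n-manifolds: b_k = b_{n-k}.
Here n = 5, so b_1 = b_4 = 21

21


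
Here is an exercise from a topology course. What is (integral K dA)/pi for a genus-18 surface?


Gauss-Bonnet: integral K dA = 2*pi*chi(M).
chi(Sigma_18) = 2 - 2*18 = -34.
(integral K dA)/pi = 2*chi = 2*(-34) = -68

-68


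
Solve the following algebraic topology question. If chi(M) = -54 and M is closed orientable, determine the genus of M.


chi = 2 - 2g for closed orientable surfaces.
-54 = 2 - 2g
2g = 2 - (-54) = 56
g = 28

28


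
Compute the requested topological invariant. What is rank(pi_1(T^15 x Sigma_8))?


pi_1(A x B) = pi_1(A) x pi_1(B); rank of abelianization = b_1.
b_1(T^15) = 15, b_1(Sigma_8) = 2*8 = 16.
b_1(product) = 15 + 16 = 31

31


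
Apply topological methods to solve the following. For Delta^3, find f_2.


Delta^3 has 3+1 vertices. A 2-face is a choice of 2+1 vertices.
f_2 = C(3+1, 2+1) = C(4,3) = 4

4


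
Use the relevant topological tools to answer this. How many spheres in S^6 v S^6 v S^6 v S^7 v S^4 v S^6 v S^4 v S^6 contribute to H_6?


For a wedge of spheres, H_k (k>0) is free on one generator per sphere of dimension k.
Spheres of dimension 6: count = 5.
b_6 = 5

5


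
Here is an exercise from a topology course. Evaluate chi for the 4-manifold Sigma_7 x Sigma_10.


chi(Sigma_7) = 2 - 2*7 = -12
chi(Sigma_10) = 2 - 2*10 = -18
chi(product) = (-12) * (-18) = 216

216


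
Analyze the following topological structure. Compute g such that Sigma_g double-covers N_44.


chi(N_44) = 2 - 44 = -42.
Double cover: chi(Sigma_g) = 2 * chi(N_44) = 2*(-42) = -84.
2 - 2g = -84, so g = (2 - (-84))/2 = 86/2 = 43

43


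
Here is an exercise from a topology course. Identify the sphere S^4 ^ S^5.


S^m ^ S^n = S^{m+n}.
k = 4 + 5 = 9

9


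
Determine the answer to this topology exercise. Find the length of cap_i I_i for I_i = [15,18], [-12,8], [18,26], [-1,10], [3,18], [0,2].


Intersection = [max(a_i), min(b_i)] = [18, 2].
Since 18 > 2, the intersection is empty.
Length = 0

0


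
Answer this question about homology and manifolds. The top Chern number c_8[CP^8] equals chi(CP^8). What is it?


For any closed oriented manifold, <e(TM),[M]> = chi(M).
chi(CP^8) = 8+1 = 9

9


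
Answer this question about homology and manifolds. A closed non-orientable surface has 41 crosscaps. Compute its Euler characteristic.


For a non-orientable closed surface with k crosscaps: chi = 2 - k.
Here k = 41.
chi = 2 - 41 = -39

-39


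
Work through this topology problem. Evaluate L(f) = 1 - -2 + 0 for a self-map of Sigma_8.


L(f) = tr(f_0*) - tr(f_1*) + tr(f_2*).
= 1 - (-2) + (0)
= 3

3


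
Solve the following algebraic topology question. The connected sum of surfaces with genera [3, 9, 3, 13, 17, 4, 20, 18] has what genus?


Genus is additive under connected sum of orientable surfaces.
g = 3 + 9 + 3 + 13 + 17 + 4 + 20 + 18 = 87

87


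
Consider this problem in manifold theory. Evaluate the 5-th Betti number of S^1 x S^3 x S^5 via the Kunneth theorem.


Each S^d has Poincare polynomial 1 + t^d.
The product S^1 x S^3 x S^5 has Poincare polynomial prod(1+t^d_i).
Expanding: b_0=1, b_1=1, b_3=1, b_4=1, b_5=1, b_6=1, b_8=1, b_9=1.
b_5 = 1

1


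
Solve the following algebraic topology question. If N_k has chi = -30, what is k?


chi = 2 - k for closed non-orientable surfaces with k crosscaps.
-30 = 2 - k
k = 2 - (-30) = 32

32


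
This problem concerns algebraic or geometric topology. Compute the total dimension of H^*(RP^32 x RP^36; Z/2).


dim H^*(RP^n; Z/2) = n+1 (one Z/2 in each degree 0..n).
Total Betti number is multiplicative.
Total = (32+1) * (36+1) = 33 * 37 = 1221

1221


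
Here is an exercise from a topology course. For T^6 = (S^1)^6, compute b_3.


By the Kunneth formula, b_k(T^n) = C(n,k).
b_3(T^6) = C(6,3).
C(6,3) = 6!/(3!*3!) = 20

20


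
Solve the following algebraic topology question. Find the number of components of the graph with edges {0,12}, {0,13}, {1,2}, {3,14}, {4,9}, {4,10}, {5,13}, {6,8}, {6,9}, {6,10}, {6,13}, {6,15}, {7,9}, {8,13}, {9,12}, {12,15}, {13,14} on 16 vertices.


Run DFS/union-find over 16 vertices.
V = 16, E = 17.
Number of components = 3

3


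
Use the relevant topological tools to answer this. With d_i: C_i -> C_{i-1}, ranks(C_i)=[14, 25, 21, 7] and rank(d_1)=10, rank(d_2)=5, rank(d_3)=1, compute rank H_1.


rank H_k = rank(ker d_k) - rank(im d_{k+1}).
rank(ker d_1) = rank(C_1) - rank(d_1) = 25 - 10 = 15.
rank(im d_{1+1}) = 5.
rank H_1 = 15 - 5 = 10

10


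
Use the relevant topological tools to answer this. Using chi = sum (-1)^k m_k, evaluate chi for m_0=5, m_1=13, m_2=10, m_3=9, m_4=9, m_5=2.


Morse theory: chi(M) = sum_k (-1)^k m_k where m_k = #(index-k critical points).
= (5) + (-13) + (10) + (-9) + (9) + (-2) = 0

0


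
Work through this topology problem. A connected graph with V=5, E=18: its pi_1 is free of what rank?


For a connected graph: rank(pi_1) = b_1 = E - V + 1 = 1 - chi.
chi = V - E = 5 - 18 = -13.
rank = 1 - (-13) = 18 - 5 + 1 = 14

14


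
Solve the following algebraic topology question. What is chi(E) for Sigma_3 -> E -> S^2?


chi(S^2) = 2 (n even), chi(Sigma_3) = 2 - 2*3 = -4.
chi(E) = 2 * (-4) = -8

-8


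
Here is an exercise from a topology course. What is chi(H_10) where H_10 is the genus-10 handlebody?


A genus-g handlebody deformation retracts to a wedge of g circles.
chi(vee_g S^1) = 1 - g.
chi(H_10) = 1 - 10 = -9

-9


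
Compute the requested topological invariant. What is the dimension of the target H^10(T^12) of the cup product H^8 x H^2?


Cup product: H^p x H^q -> H^{p+q}; here p+q = 8+2 = 10.
rank H^k(T^n) = C(n,k).
C(12,10) = 66

66


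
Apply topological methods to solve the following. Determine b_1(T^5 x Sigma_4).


pi_1(A x B) = pi_1(A) x pi_1(B); rank of abelianization = b_1.
b_1(T^5) = 5, b_1(Sigma_4) = 2*4 = 8.
b_1(product) = 5 + 8 = 13

13


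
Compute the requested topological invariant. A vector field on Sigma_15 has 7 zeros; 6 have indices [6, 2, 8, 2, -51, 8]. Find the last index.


Poincare-Hopf: sum of indices = chi(M).
chi(Sigma_15) = 2 - 2*15 = -28.
Sum of known indices = -25.
x = chi - (sum known) = -28 - (-25) = -3

-3


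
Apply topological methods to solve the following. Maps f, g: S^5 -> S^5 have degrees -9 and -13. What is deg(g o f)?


Degree is multiplicative under composition: deg(g o f) = deg(g) * deg(f).
= -13 * -9 = 117

117


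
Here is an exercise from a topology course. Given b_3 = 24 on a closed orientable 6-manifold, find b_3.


Poincare duality for closed orientable n-manifolds: b_k = b_{n-k}.
Here n = 6, so b_3 = b_3 = 24

24


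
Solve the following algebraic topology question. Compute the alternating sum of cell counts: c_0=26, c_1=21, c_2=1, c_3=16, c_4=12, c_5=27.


chi = sum_k (-1)^k c_k.
= (-1)^0*26 + (-1)^1*21 + (-1)^2*1 + (-1)^3*16 + (-1)^4*12 + (-1)^5*27
= (26) + (-21) + (1) + (-16) + (12) + (-27)
= -25

-25


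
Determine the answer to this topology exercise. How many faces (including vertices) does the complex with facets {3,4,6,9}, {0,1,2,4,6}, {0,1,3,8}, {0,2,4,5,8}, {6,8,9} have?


Each maximal simplex on m vertices has 2^m - 1 nonempty faces.
Take the union (dedupe shared faces).
Total distinct faces = 79

79


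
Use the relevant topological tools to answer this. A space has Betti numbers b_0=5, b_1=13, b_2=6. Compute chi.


chi = sum_k (-1)^k b_k.
= (5) + (-13) + (6)
= -2

-2


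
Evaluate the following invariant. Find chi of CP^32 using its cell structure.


CP^32 has one cell in each even dimension 0, 2, ..., 2*32 (32+1 cells total).
All cells are even-dimensional, so chi = number of cells.
chi = 32 + 1 = 33

33


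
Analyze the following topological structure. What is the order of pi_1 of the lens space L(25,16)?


pi_1(L(p,q)) = Z/pZ for any q coprime to p.
|pi_1(L(25,16))| = 25

25


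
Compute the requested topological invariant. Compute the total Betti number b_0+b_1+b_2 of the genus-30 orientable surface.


For Sigma_30: b_0 = 1, b_1 = 2g = 60, b_2 = 1.
Total = 1 + 60 + 1 = 62

62


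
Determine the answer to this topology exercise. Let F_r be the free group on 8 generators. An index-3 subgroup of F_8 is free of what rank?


Nielsen-Schreier: an index-n subgroup of F_r is free of rank 1 + n(r-1).
Equivalently: chi(cover) = n*chi(base); chi(vee_r S^1) = 1 - 8 = -7.
chi(E) = 3*(-7) = -21; rank = 1 - chi(E) = 1 - (-21) = 22.
rank = 1 + 3*(8-1) = 1 + 21 = 22

22


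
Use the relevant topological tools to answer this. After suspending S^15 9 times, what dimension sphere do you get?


Each suspension raises dimension by 1: Sigma S^n = S^{n+1}.
Sigma^9 S^15 = S^{15+9} = S^24

24


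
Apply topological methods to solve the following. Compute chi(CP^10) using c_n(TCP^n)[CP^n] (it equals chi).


For any closed oriented manifold, <e(TM),[M]> = chi(M).
chi(CP^10) = 10+1 = 11

11


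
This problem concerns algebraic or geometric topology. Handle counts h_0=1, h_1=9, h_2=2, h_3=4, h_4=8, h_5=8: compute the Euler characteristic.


Handles of index k contribute (-1)^k to chi (same as CW cells).
chi = (1) + (-9) + (2) + (-4) + (8) + (-8) = -10

-10


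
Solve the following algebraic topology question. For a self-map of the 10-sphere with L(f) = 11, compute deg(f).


L(f) = 1 + (-1)^10 deg(f) on S^10.
11 = 1 + (-1)^10 * deg(f)
(-1)^10 * deg(f) = 10
deg(f) = 10

10


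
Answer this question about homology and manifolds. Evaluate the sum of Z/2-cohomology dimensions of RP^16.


H^k(RP^16; Z/2) = Z/2 for each 0 <= k <= 16.
Total dimension = 16 + 1 = 17

17


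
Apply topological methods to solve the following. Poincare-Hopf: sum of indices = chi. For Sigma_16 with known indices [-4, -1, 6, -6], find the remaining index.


Poincare-Hopf: sum of indices = chi(M).
chi(Sigma_16) = 2 - 2*16 = -30.
Sum of known indices = -5.
x = chi - (sum known) = -30 - (-5) = -25

-25


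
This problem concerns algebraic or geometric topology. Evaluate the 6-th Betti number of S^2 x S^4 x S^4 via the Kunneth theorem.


Each S^d has Poincare polynomial 1 + t^d.
The product S^2 x S^4 x S^4 has Poincare polynomial prod(1+t^d_i).
Expanding: b_0=1, b_2=1, b_4=2, b_6=2, b_8=1, b_10=1.
b_6 = 2

2


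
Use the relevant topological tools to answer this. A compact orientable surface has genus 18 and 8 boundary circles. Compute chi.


For a compact orientable surface with genus g and b boundary components: chi = 2 - 2g - b.
chi = 2 - 2*18 - 8 = 2 - 36 - 8 = -42

-42


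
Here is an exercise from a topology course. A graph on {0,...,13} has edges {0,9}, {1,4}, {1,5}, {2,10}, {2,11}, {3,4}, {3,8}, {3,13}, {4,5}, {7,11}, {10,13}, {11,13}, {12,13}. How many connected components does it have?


Run DFS/union-find over 14 vertices.
V = 14, E = 13.
Number of components = 3

3


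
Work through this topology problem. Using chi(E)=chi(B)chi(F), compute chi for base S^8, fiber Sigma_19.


chi(S^8) = 2 (n even), chi(Sigma_19) = 2 - 2*19 = -36.
chi(E) = 2 * (-36) = -72

-72


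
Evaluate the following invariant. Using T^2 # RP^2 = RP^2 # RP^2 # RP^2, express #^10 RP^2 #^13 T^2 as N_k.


Since a >= 1, the sum is non-orientable; each T^2 can be replaced by RP^2 # RP^2 (since T^2#RP^2 = 3RP^2).
Total crosscaps k = 10 + 2*13 = 36.
Check via chi: chi = 10*1 + 13*0 - (10+13-1)*2 = -34 = 2 - k = -34. Consistent.

36


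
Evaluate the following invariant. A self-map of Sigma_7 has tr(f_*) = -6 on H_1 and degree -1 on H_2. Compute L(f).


L(f) = tr(f_0*) - tr(f_1*) + tr(f_2*).
= 1 - (-6) + (-1)
= 6

6


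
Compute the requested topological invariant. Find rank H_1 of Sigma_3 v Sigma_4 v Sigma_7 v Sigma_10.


For a wedge X v Y: reduced H_k(X v Y) = H_k(X) + H_k(Y).
Each Sigma_g contributes b_1 = 2g.
b_1 = 6 + 8 + 14 + 20 = 48

48


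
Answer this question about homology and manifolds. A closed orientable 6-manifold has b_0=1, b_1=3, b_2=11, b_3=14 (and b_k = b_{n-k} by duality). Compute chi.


By Poincare duality b_k = b_{6-k}, so full Betti numbers: b_0=1, b_1=3, b_2=11, b_3=14, b_4=11, b_5=3, b_6=1.
chi = sum (-1)^k b_k = 4

4


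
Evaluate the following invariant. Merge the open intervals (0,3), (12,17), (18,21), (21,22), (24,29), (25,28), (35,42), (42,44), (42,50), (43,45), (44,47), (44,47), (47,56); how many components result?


Sort and merge overlapping open intervals.
Merged: (0,3), (12,17), (18,21), (21,22), (24,29), (35,42), (42,56).
Number of components = 7

7


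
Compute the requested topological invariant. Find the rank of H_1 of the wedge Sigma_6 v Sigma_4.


For a wedge: H_1(A v B) = H_1(A) + H_1(B).
b_1(Sigma_6) = 12, b_1(Sigma_4) = 8.
b_1 = 12 + 8 = 20

20


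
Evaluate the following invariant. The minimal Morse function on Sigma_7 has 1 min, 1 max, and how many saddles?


A perfect Morse function has m_k = b_k.
For Sigma_7: b_0=1, b_1=2g=14, b_2=1.
Saddles m_1 = 2g = 14

14


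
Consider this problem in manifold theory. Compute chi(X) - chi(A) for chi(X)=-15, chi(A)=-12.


Relative Euler characteristic: chi(X, A) = chi(X) - chi(A).
= -15 - (-12) = -3

-3


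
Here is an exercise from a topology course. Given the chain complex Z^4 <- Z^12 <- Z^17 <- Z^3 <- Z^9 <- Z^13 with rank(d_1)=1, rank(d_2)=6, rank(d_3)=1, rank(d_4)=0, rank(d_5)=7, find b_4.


rank H_k = rank(ker d_k) - rank(im d_{k+1}).
rank(ker d_4) = rank(C_4) - rank(d_4) = 9 - 0 = 9.
rank(im d_{4+1}) = 7.
rank H_4 = 9 - 7 = 2

2
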